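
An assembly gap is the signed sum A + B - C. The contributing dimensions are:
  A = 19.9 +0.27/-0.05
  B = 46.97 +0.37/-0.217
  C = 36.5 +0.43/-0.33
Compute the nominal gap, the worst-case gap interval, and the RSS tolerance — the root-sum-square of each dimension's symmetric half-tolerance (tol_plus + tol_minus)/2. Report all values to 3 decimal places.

nominal=30.370 wc=[29.673,31.340] rss=0.506

Stack each dimension's contribution:
  +A: nom +19.900 → Σnom=19.900; wc +0.270/-0.050 → slack +0.270/-0.050; half-tol=0.160, Σhalf²=0.025600
  +B: nom +46.970 → Σnom=66.870; wc +0.370/-0.217 → slack +0.640/-0.267; half-tol=0.293, Σhalf²=0.111742
  -C: nom -36.500 → Σnom=30.370; wc +0.330/-0.430 → slack +0.970/-0.697; half-tol=0.380, Σhalf²=0.256142
Nominal = 30.370. Worst-case = [30.370 - 0.697, 30.370 + 0.970] = [29.673, 31.340]. RSS = √0.256142 = 0.506.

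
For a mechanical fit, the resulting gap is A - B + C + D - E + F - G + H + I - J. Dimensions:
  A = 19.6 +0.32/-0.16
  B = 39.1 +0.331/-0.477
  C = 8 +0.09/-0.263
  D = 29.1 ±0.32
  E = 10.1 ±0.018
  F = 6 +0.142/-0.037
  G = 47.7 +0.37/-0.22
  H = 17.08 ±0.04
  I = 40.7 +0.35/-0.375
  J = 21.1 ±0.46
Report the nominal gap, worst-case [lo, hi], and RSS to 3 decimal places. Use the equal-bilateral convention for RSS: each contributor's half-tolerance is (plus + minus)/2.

nominal=2.480 wc=[0.106,4.917] rss=0.891

Stack each dimension's contribution:
  +A: nom +19.600 → Σnom=19.600; wc +0.320/-0.160 → slack +0.320/-0.160; half-tol=0.240, Σhalf²=0.057600
  -B: nom -39.100 → Σnom=-19.500; wc +0.477/-0.331 → slack +0.797/-0.491; half-tol=0.404, Σhalf²=0.220816
  +C: nom +8.000 → Σnom=-11.500; wc +0.090/-0.263 → slack +0.887/-0.754; half-tol=0.176, Σhalf²=0.251968
  +D: nom +29.100 → Σnom=17.600; wc +0.320/-0.320 → slack +1.207/-1.074; half-tol=0.320, Σhalf²=0.354368
  -E: nom -10.100 → Σnom=7.500; wc +0.018/-0.018 → slack +1.225/-1.092; half-tol=0.018, Σhalf²=0.354692
  +F: nom +6.000 → Σnom=13.500; wc +0.142/-0.037 → slack +1.367/-1.129; half-tol=0.089, Σhalf²=0.362702
  -G: nom -47.700 → Σnom=-34.200; wc +0.220/-0.370 → slack +1.587/-1.499; half-tol=0.295, Σhalf²=0.449727
  +H: nom +17.080 → Σnom=-17.120; wc +0.040/-0.040 → slack +1.627/-1.539; half-tol=0.040, Σhalf²=0.451327
  +I: nom +40.700 → Σnom=23.580; wc +0.350/-0.375 → slack +1.977/-1.914; half-tol=0.362, Σhalf²=0.582734
  -J: nom -21.100 → Σnom=2.480; wc +0.460/-0.460 → slack +2.437/-2.374; half-tol=0.460, Σhalf²=0.794334
Nominal = 2.480. Worst-case = [2.480 - 2.374, 2.480 + 2.437] = [0.106, 4.917]. RSS = √0.794334 = 0.891.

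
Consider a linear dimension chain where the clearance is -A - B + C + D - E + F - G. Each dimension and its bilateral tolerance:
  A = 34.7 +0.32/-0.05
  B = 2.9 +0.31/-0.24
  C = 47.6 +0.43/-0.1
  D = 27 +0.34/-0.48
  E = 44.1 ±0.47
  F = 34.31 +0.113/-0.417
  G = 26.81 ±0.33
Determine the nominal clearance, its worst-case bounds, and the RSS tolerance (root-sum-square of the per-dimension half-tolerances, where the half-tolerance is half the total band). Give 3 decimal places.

nominal=0.400 wc=[-2.027,2.373] rss=0.865

Stack each dimension's contribution:
  -A: nom -34.700 → Σnom=-34.700; wc +0.050/-0.320 → slack +0.050/-0.320; half-tol=0.185, Σhalf²=0.034225
  -B: nom -2.900 → Σnom=-37.600; wc +0.240/-0.310 → slack +0.290/-0.630; half-tol=0.275, Σhalf²=0.109850
  +C: nom +47.600 → Σnom=10.000; wc +0.430/-0.100 → slack +0.720/-0.730; half-tol=0.265, Σhalf²=0.180075
  +D: nom +27.000 → Σnom=37.000; wc +0.340/-0.480 → slack +1.060/-1.210; half-tol=0.410, Σhalf²=0.348175
  -E: nom -44.100 → Σnom=-7.100; wc +0.470/-0.470 → slack +1.530/-1.680; half-tol=0.470, Σhalf²=0.569075
  +F: nom +34.310 → Σnom=27.210; wc +0.113/-0.417 → slack +1.643/-2.097; half-tol=0.265, Σhalf²=0.639300
  -G: nom -26.810 → Σnom=0.400; wc +0.330/-0.330 → slack +1.973/-2.427; half-tol=0.330, Σhalf²=0.748200
Nominal = 0.400. Worst-case = [0.400 - 2.427, 0.400 + 1.973] = [-2.027, 2.373]. RSS = √0.748200 = 0.865.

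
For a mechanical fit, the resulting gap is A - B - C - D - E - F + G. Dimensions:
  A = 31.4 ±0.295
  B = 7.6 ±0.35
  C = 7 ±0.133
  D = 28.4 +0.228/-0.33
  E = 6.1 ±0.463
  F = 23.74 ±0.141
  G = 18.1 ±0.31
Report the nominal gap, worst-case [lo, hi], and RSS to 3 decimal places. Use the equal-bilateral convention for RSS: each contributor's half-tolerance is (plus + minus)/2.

nominal=-23.340 wc=[-25.260,-21.318] rss=0.797

Stack each dimension's contribution:
  +A: nom +31.400 → Σnom=31.400; wc +0.295/-0.295 → slack +0.295/-0.295; half-tol=0.295, Σhalf²=0.087025
  -B: nom -7.600 → Σnom=23.800; wc +0.350/-0.350 → slack +0.645/-0.645; half-tol=0.350, Σhalf²=0.209525
  -C: nom -7.000 → Σnom=16.800; wc +0.133/-0.133 → slack +0.778/-0.778; half-tol=0.133, Σhalf²=0.227214
  -D: nom -28.400 → Σnom=-11.600; wc +0.330/-0.228 → slack +1.108/-1.006; half-tol=0.279, Σhalf²=0.305055
  -E: nom -6.100 → Σnom=-17.700; wc +0.463/-0.463 → slack +1.571/-1.469; half-tol=0.463, Σhalf²=0.519424
  -F: nom -23.740 → Σnom=-41.440; wc +0.141/-0.141 → slack +1.712/-1.610; half-tol=0.141, Σhalf²=0.539305
  +G: nom +18.100 → Σnom=-23.340; wc +0.310/-0.310 → slack +2.022/-1.920; half-tol=0.310, Σhalf²=0.635405
Nominal = -23.340. Worst-case = [-23.340 - 1.920, -23.340 + 2.022] = [-25.260, -21.318]. RSS = √0.635405 = 0.797.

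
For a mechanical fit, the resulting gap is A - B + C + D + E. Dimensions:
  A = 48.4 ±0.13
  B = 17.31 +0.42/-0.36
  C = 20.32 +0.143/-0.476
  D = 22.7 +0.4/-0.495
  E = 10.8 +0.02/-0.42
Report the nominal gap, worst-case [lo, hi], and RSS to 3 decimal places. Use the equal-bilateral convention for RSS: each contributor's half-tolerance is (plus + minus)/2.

Stack each dimension's contribution:
  +A: nom +48.400 → Σnom=48.400; wc +0.130/-0.130 → slack +0.130/-0.130; half-tol=0.130, Σhalf²=0.016900
  -B: nom -17.310 → Σnom=31.090; wc +0.360/-0.420 → slack +0.490/-0.550; half-tol=0.390, Σhalf²=0.169000
  +C: nom +20.320 → Σnom=51.410; wc +0.143/-0.476 → slack +0.633/-1.026; half-tol=0.309, Σhalf²=0.264790
  +D: nom +22.700 → Σnom=74.110; wc +0.400/-0.495 → slack +1.033/-1.521; half-tol=0.448, Σhalf²=0.465047
  +E: nom +10.800 → Σnom=84.910; wc +0.020/-0.420 → slack +1.053/-1.941; half-tol=0.220, Σhalf²=0.513447
Nominal = 84.910. Worst-case = [84.910 - 1.941, 84.910 + 1.053] = [82.969, 85.963]. RSS = √0.513447 = 0.717.

nominal=84.910 wc=[82.969,85.963] rss=0.717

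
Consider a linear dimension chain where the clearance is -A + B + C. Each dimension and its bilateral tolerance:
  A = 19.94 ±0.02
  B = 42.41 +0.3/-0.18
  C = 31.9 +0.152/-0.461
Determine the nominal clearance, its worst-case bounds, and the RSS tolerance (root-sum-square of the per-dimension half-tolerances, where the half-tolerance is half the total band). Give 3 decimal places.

nominal=54.370 wc=[53.709,54.842] rss=0.390

Stack each dimension's contribution:
  -A: nom -19.940 → Σnom=-19.940; wc +0.020/-0.020 → slack +0.020/-0.020; half-tol=0.020, Σhalf²=0.000400
  +B: nom +42.410 → Σnom=22.470; wc +0.300/-0.180 → slack +0.320/-0.200; half-tol=0.240, Σhalf²=0.058000
  +C: nom +31.900 → Σnom=54.370; wc +0.152/-0.461 → slack +0.472/-0.661; half-tol=0.306, Σhalf²=0.151942
Nominal = 54.370. Worst-case = [54.370 - 0.661, 54.370 + 0.472] = [53.709, 54.842]. RSS = √0.151942 = 0.390.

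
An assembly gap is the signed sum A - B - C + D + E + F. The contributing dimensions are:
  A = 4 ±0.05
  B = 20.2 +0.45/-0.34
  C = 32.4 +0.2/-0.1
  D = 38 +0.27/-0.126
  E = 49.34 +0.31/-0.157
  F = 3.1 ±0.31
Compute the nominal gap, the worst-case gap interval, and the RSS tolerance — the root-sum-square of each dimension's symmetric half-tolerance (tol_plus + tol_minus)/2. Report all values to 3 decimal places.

Stack each dimension's contribution:
  +A: nom +4.000 → Σnom=4.000; wc +0.050/-0.050 → slack +0.050/-0.050; half-tol=0.050, Σhalf²=0.002500
  -B: nom -20.200 → Σnom=-16.200; wc +0.340/-0.450 → slack +0.390/-0.500; half-tol=0.395, Σhalf²=0.158525
  -C: nom -32.400 → Σnom=-48.600; wc +0.100/-0.200 → slack +0.490/-0.700; half-tol=0.150, Σhalf²=0.181025
  +D: nom +38.000 → Σnom=-10.600; wc +0.270/-0.126 → slack +0.760/-0.826; half-tol=0.198, Σhalf²=0.220229
  +E: nom +49.340 → Σnom=38.740; wc +0.310/-0.157 → slack +1.070/-0.983; half-tol=0.233, Σhalf²=0.274751
  +F: nom +3.100 → Σnom=41.840; wc +0.310/-0.310 → slack +1.380/-1.293; half-tol=0.310, Σhalf²=0.370851
Nominal = 41.840. Worst-case = [41.840 - 1.293, 41.840 + 1.380] = [40.547, 43.220]. RSS = √0.370851 = 0.609.

nominal=41.840 wc=[40.547,43.220] rss=0.609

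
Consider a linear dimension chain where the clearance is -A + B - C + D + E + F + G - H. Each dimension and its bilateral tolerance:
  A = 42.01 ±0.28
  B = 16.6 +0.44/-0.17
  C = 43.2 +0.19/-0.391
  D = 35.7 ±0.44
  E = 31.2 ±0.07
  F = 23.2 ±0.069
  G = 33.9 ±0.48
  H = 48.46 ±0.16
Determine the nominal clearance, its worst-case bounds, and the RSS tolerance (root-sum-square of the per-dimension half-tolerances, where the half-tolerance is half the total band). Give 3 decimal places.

nominal=6.930 wc=[5.071,9.260] rss=0.846

Stack each dimension's contribution:
  -A: nom -42.010 → Σnom=-42.010; wc +0.280/-0.280 → slack +0.280/-0.280; half-tol=0.280, Σhalf²=0.078400
  +B: nom +16.600 → Σnom=-25.410; wc +0.440/-0.170 → slack +0.720/-0.450; half-tol=0.305, Σhalf²=0.171425
  -C: nom -43.200 → Σnom=-68.610; wc +0.391/-0.190 → slack +1.111/-0.640; half-tol=0.290, Σhalf²=0.255815
  +D: nom +35.700 → Σnom=-32.910; wc +0.440/-0.440 → slack +1.551/-1.080; half-tol=0.440, Σhalf²=0.449415
  +E: nom +31.200 → Σnom=-1.710; wc +0.070/-0.070 → slack +1.621/-1.150; half-tol=0.070, Σhalf²=0.454315
  +F: nom +23.200 → Σnom=21.490; wc +0.069/-0.069 → slack +1.690/-1.219; half-tol=0.069, Σhalf²=0.459076
  +G: nom +33.900 → Σnom=55.390; wc +0.480/-0.480 → slack +2.170/-1.699; half-tol=0.480, Σhalf²=0.689476
  -H: nom -48.460 → Σnom=6.930; wc +0.160/-0.160 → slack +2.330/-1.859; half-tol=0.160, Σhalf²=0.715076
Nominal = 6.930. Worst-case = [6.930 - 1.859, 6.930 + 2.330] = [5.071, 9.260]. RSS = √0.715076 = 0.846.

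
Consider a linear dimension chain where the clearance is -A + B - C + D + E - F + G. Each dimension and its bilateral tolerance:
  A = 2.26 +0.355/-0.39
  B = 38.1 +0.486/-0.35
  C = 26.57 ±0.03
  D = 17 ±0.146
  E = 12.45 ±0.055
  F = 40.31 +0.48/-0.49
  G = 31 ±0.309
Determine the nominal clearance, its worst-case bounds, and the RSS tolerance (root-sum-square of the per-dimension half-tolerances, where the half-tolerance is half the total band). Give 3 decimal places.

Stack each dimension's contribution:
  -A: nom -2.260 → Σnom=-2.260; wc +0.390/-0.355 → slack +0.390/-0.355; half-tol=0.372, Σhalf²=0.138756
  +B: nom +38.100 → Σnom=35.840; wc +0.486/-0.350 → slack +0.876/-0.705; half-tol=0.418, Σhalf²=0.313480
  -C: nom -26.570 → Σnom=9.270; wc +0.030/-0.030 → slack +0.906/-0.735; half-tol=0.030, Σhalf²=0.314380
  +D: nom +17.000 → Σnom=26.270; wc +0.146/-0.146 → slack +1.052/-0.881; half-tol=0.146, Σhalf²=0.335696
  +E: nom +12.450 → Σnom=38.720; wc +0.055/-0.055 → slack +1.107/-0.936; half-tol=0.055, Σhalf²=0.338721
  -F: nom -40.310 → Σnom=-1.590; wc +0.490/-0.480 → slack +1.597/-1.416; half-tol=0.485, Σhalf²=0.573946
  +G: nom +31.000 → Σnom=29.410; wc +0.309/-0.309 → slack +1.906/-1.725; half-tol=0.309, Σhalf²=0.669427
Nominal = 29.410. Worst-case = [29.410 - 1.725, 29.410 + 1.906] = [27.685, 31.316]. RSS = √0.669427 = 0.818.

nominal=29.410 wc=[27.685,31.316] rss=0.818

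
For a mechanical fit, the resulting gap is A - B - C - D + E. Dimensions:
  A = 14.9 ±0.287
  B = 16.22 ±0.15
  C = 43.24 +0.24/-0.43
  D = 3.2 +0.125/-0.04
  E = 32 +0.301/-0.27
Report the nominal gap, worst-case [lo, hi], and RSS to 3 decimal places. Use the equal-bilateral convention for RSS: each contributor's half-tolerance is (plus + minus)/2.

nominal=-15.760 wc=[-16.832,-14.552] rss=0.553

Stack each dimension's contribution:
  +A: nom +14.900 → Σnom=14.900; wc +0.287/-0.287 → slack +0.287/-0.287; half-tol=0.287, Σhalf²=0.082369
  -B: nom -16.220 → Σnom=-1.320; wc +0.150/-0.150 → slack +0.437/-0.437; half-tol=0.150, Σhalf²=0.104869
  -C: nom -43.240 → Σnom=-44.560; wc +0.430/-0.240 → slack +0.867/-0.677; half-tol=0.335, Σhalf²=0.217094
  -D: nom -3.200 → Σnom=-47.760; wc +0.040/-0.125 → slack +0.907/-0.802; half-tol=0.083, Σhalf²=0.223900
  +E: nom +32.000 → Σnom=-15.760; wc +0.301/-0.270 → slack +1.208/-1.072; half-tol=0.285, Σhalf²=0.305410
Nominal = -15.760. Worst-case = [-15.760 - 1.072, -15.760 + 1.208] = [-16.832, -14.552]. RSS = √0.305410 = 0.553.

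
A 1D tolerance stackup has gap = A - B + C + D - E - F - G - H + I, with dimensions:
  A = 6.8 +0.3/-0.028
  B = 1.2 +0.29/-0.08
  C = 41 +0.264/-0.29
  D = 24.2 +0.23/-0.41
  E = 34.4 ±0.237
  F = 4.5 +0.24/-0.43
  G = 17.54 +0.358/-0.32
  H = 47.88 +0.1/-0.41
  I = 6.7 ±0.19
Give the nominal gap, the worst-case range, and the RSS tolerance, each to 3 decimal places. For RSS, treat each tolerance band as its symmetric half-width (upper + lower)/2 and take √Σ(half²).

Stack each dimension's contribution:
  +A: nom +6.800 → Σnom=6.800; wc +0.300/-0.028 → slack +0.300/-0.028; half-tol=0.164, Σhalf²=0.026896
  -B: nom -1.200 → Σnom=5.600; wc +0.080/-0.290 → slack +0.380/-0.318; half-tol=0.185, Σhalf²=0.061121
  +C: nom +41.000 → Σnom=46.600; wc +0.264/-0.290 → slack +0.644/-0.608; half-tol=0.277, Σhalf²=0.137850
  +D: nom +24.200 → Σnom=70.800; wc +0.230/-0.410 → slack +0.874/-1.018; half-tol=0.320, Σhalf²=0.240250
  -E: nom -34.400 → Σnom=36.400; wc +0.237/-0.237 → slack +1.111/-1.255; half-tol=0.237, Σhalf²=0.296419
  -F: nom -4.500 → Σnom=31.900; wc +0.430/-0.240 → slack +1.541/-1.495; half-tol=0.335, Σhalf²=0.408644
  -G: nom -17.540 → Σnom=14.360; wc +0.320/-0.358 → slack +1.861/-1.853; half-tol=0.339, Σhalf²=0.523565
  -H: nom -47.880 → Σnom=-33.520; wc +0.410/-0.100 → slack +2.271/-1.953; half-tol=0.255, Σhalf²=0.588590
  +I: nom +6.700 → Σnom=-26.820; wc +0.190/-0.190 → slack +2.461/-2.143; half-tol=0.190, Σhalf²=0.624690
Nominal = -26.820. Worst-case = [-26.820 - 2.143, -26.820 + 2.461] = [-28.963, -24.359]. RSS = √0.624690 = 0.790.

nominal=-26.820 wc=[-28.963,-24.359] rss=0.790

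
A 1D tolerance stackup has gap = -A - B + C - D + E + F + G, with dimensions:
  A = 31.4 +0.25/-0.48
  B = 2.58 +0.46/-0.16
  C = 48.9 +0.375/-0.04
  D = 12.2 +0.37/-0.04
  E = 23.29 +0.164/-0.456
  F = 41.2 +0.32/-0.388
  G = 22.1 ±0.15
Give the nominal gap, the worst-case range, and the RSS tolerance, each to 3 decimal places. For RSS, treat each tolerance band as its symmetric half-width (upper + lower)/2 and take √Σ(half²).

nominal=89.310 wc=[87.196,90.999] rss=0.747

Stack each dimension's contribution:
  -A: nom -31.400 → Σnom=-31.400; wc +0.480/-0.250 → slack +0.480/-0.250; half-tol=0.365, Σhalf²=0.133225
  -B: nom -2.580 → Σnom=-33.980; wc +0.160/-0.460 → slack +0.640/-0.710; half-tol=0.310, Σhalf²=0.229325
  +C: nom +48.900 → Σnom=14.920; wc +0.375/-0.040 → slack +1.015/-0.750; half-tol=0.207, Σhalf²=0.272381
  -D: nom -12.200 → Σnom=2.720; wc +0.040/-0.370 → slack +1.055/-1.120; half-tol=0.205, Σhalf²=0.314406
  +E: nom +23.290 → Σnom=26.010; wc +0.164/-0.456 → slack +1.219/-1.576; half-tol=0.310, Σhalf²=0.410506
  +F: nom +41.200 → Σnom=67.210; wc +0.320/-0.388 → slack +1.539/-1.964; half-tol=0.354, Σhalf²=0.535822
  +G: nom +22.100 → Σnom=89.310; wc +0.150/-0.150 → slack +1.689/-2.114; half-tol=0.150, Σhalf²=0.558322
Nominal = 89.310. Worst-case = [89.310 - 2.114, 89.310 + 1.689] = [87.196, 90.999]. RSS = √0.558322 = 0.747.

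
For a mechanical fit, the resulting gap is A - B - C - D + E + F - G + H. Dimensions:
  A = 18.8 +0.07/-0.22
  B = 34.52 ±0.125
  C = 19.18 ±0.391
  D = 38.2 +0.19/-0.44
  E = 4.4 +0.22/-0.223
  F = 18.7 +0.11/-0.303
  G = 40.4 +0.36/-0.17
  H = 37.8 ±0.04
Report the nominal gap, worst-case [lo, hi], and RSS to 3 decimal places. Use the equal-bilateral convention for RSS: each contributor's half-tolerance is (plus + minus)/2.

nominal=-52.600 wc=[-54.452,-51.034] rss=0.673

Stack each dimension's contribution:
  +A: nom +18.800 → Σnom=18.800; wc +0.070/-0.220 → slack +0.070/-0.220; half-tol=0.145, Σhalf²=0.021025
  -B: nom -34.520 → Σnom=-15.720; wc +0.125/-0.125 → slack +0.195/-0.345; half-tol=0.125, Σhalf²=0.036650
  -C: nom -19.180 → Σnom=-34.900; wc +0.391/-0.391 → slack +0.586/-0.736; half-tol=0.391, Σhalf²=0.189531
  -D: nom -38.200 → Σnom=-73.100; wc +0.440/-0.190 → slack +1.026/-0.926; half-tol=0.315, Σhalf²=0.288756
  +E: nom +4.400 → Σnom=-68.700; wc +0.220/-0.223 → slack +1.246/-1.149; half-tol=0.222, Σhalf²=0.337818
  +F: nom +18.700 → Σnom=-50.000; wc +0.110/-0.303 → slack +1.356/-1.452; half-tol=0.206, Σhalf²=0.380460
  -G: nom -40.400 → Σnom=-90.400; wc +0.170/-0.360 → slack +1.526/-1.812; half-tol=0.265, Σhalf²=0.450685
  +H: nom +37.800 → Σnom=-52.600; wc +0.040/-0.040 → slack +1.566/-1.852; half-tol=0.040, Σhalf²=0.452285
Nominal = -52.600. Worst-case = [-52.600 - 1.852, -52.600 + 1.566] = [-54.452, -51.034]. RSS = √0.452285 = 0.673.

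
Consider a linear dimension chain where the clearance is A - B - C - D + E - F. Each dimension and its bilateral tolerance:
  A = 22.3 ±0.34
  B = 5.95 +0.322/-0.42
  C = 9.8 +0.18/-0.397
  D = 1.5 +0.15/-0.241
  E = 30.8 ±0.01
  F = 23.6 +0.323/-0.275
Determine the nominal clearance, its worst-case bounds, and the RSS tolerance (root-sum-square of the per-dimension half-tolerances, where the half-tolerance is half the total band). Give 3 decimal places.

Stack each dimension's contribution:
  +A: nom +22.300 → Σnom=22.300; wc +0.340/-0.340 → slack +0.340/-0.340; half-tol=0.340, Σhalf²=0.115600
  -B: nom -5.950 → Σnom=16.350; wc +0.420/-0.322 → slack +0.760/-0.662; half-tol=0.371, Σhalf²=0.253241
  -C: nom -9.800 → Σnom=6.550; wc +0.397/-0.180 → slack +1.157/-0.842; half-tol=0.288, Σhalf²=0.336473
  -D: nom -1.500 → Σnom=5.050; wc +0.241/-0.150 → slack +1.398/-0.992; half-tol=0.196, Σhalf²=0.374694
  +E: nom +30.800 → Σnom=35.850; wc +0.010/-0.010 → slack +1.408/-1.002; half-tol=0.010, Σhalf²=0.374794
  -F: nom -23.600 → Σnom=12.250; wc +0.275/-0.323 → slack +1.683/-1.325; half-tol=0.299, Σhalf²=0.464195
Nominal = 12.250. Worst-case = [12.250 - 1.325, 12.250 + 1.683] = [10.925, 13.933]. RSS = √0.464195 = 0.681.

nominal=12.250 wc=[10.925,13.933] rss=0.681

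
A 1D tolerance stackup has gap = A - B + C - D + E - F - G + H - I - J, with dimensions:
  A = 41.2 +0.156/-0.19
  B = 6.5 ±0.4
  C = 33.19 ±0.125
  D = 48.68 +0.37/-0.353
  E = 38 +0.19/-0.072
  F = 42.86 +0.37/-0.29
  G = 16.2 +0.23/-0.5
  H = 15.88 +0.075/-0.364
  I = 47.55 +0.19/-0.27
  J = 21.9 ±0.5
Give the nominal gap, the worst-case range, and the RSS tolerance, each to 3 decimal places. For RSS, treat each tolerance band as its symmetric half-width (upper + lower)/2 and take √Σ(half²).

Stack each dimension's contribution:
  +A: nom +41.200 → Σnom=41.200; wc +0.156/-0.190 → slack +0.156/-0.190; half-tol=0.173, Σhalf²=0.029929
  -B: nom -6.500 → Σnom=34.700; wc +0.400/-0.400 → slack +0.556/-0.590; half-tol=0.400, Σhalf²=0.189929
  +C: nom +33.190 → Σnom=67.890; wc +0.125/-0.125 → slack +0.681/-0.715; half-tol=0.125, Σhalf²=0.205554
  -D: nom -48.680 → Σnom=19.210; wc +0.353/-0.370 → slack +1.034/-1.085; half-tol=0.361, Σhalf²=0.336236
  +E: nom +38.000 → Σnom=57.210; wc +0.190/-0.072 → slack +1.224/-1.157; half-tol=0.131, Σhalf²=0.353397
  -F: nom -42.860 → Σnom=14.350; wc +0.290/-0.370 → slack +1.514/-1.527; half-tol=0.330, Σhalf²=0.462297
  -G: nom -16.200 → Σnom=-1.850; wc +0.500/-0.230 → slack +2.014/-1.757; half-tol=0.365, Σhalf²=0.595522
  +H: nom +15.880 → Σnom=14.030; wc +0.075/-0.364 → slack +2.089/-2.121; half-tol=0.220, Σhalf²=0.643702
  -I: nom -47.550 → Σnom=-33.520; wc +0.270/-0.190 → slack +2.359/-2.311; half-tol=0.230, Σhalf²=0.696603
  -J: nom -21.900 → Σnom=-55.420; wc +0.500/-0.500 → slack +2.859/-2.811; half-tol=0.500, Σhalf²=0.946603
Nominal = -55.420. Worst-case = [-55.420 - 2.811, -55.420 + 2.859] = [-58.231, -52.561]. RSS = √0.946603 = 0.973.

nominal=-55.420 wc=[-58.231,-52.561] rss=0.973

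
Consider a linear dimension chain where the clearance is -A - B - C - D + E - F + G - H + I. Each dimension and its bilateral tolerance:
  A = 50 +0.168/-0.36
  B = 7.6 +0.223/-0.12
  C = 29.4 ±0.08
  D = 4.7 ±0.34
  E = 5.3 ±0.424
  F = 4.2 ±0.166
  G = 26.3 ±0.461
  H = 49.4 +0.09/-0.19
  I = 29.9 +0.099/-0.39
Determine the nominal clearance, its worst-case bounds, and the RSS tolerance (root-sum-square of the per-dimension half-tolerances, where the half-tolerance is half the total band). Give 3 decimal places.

Stack each dimension's contribution:
  -A: nom -50.000 → Σnom=-50.000; wc +0.360/-0.168 → slack +0.360/-0.168; half-tol=0.264, Σhalf²=0.069696
  -B: nom -7.600 → Σnom=-57.600; wc +0.120/-0.223 → slack +0.480/-0.391; half-tol=0.171, Σhalf²=0.099108
  -C: nom -29.400 → Σnom=-87.000; wc +0.080/-0.080 → slack +0.560/-0.471; half-tol=0.080, Σhalf²=0.105508
  -D: nom -4.700 → Σnom=-91.700; wc +0.340/-0.340 → slack +0.900/-0.811; half-tol=0.340, Σhalf²=0.221108
  +E: nom +5.300 → Σnom=-86.400; wc +0.424/-0.424 → slack +1.324/-1.235; half-tol=0.424, Σhalf²=0.400884
  -F: nom -4.200 → Σnom=-90.600; wc +0.166/-0.166 → slack +1.490/-1.401; half-tol=0.166, Σhalf²=0.428440
  +G: nom +26.300 → Σnom=-64.300; wc +0.461/-0.461 → slack +1.951/-1.862; half-tol=0.461, Σhalf²=0.640961
  -H: nom -49.400 → Σnom=-113.700; wc +0.190/-0.090 → slack +2.141/-1.952; half-tol=0.140, Σhalf²=0.660561
  +I: nom +29.900 → Σnom=-83.800; wc +0.099/-0.390 → slack +2.240/-2.342; half-tol=0.244, Σhalf²=0.720342
Nominal = -83.800. Worst-case = [-83.800 - 2.342, -83.800 + 2.240] = [-86.142, -81.560]. RSS = √0.720342 = 0.849.

nominal=-83.800 wc=[-86.142,-81.560] rss=0.849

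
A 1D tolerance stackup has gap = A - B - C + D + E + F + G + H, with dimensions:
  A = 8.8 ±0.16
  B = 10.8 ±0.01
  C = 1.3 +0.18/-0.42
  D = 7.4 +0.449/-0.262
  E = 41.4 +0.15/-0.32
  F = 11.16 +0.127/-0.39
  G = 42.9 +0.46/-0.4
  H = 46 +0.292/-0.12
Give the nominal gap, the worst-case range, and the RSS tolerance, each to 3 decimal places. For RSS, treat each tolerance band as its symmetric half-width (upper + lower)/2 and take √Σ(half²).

nominal=145.560 wc=[143.718,147.628] rss=0.769

Stack each dimension's contribution:
  +A: nom +8.800 → Σnom=8.800; wc +0.160/-0.160 → slack +0.160/-0.160; half-tol=0.160, Σhalf²=0.025600
  -B: nom -10.800 → Σnom=-2.000; wc +0.010/-0.010 → slack +0.170/-0.170; half-tol=0.010, Σhalf²=0.025700
  -C: nom -1.300 → Σnom=-3.300; wc +0.420/-0.180 → slack +0.590/-0.350; half-tol=0.300, Σhalf²=0.115700
  +D: nom +7.400 → Σnom=4.100; wc +0.449/-0.262 → slack +1.039/-0.612; half-tol=0.356, Σhalf²=0.242080
  +E: nom +41.400 → Σnom=45.500; wc +0.150/-0.320 → slack +1.189/-0.932; half-tol=0.235, Σhalf²=0.297305
  +F: nom +11.160 → Σnom=56.660; wc +0.127/-0.390 → slack +1.316/-1.322; half-tol=0.259, Σhalf²=0.364128
  +G: nom +42.900 → Σnom=99.560; wc +0.460/-0.400 → slack +1.776/-1.722; half-tol=0.430, Σhalf²=0.549028
  +H: nom +46.000 → Σnom=145.560; wc +0.292/-0.120 → slack +2.068/-1.842; half-tol=0.206, Σhalf²=0.591464
Nominal = 145.560. Worst-case = [145.560 - 1.842, 145.560 + 2.068] = [143.718, 147.628]. RSS = √0.591464 = 0.769.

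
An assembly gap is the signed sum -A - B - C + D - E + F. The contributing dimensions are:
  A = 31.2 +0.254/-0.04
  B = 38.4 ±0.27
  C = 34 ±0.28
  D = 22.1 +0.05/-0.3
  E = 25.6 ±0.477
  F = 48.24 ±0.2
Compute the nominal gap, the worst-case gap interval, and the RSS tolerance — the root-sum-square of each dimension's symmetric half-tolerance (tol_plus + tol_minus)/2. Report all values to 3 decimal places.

nominal=-58.860 wc=[-60.641,-57.543] rss=0.686

Stack each dimension's contribution:
  -A: nom -31.200 → Σnom=-31.200; wc +0.040/-0.254 → slack +0.040/-0.254; half-tol=0.147, Σhalf²=0.021609
  -B: nom -38.400 → Σnom=-69.600; wc +0.270/-0.270 → slack +0.310/-0.524; half-tol=0.270, Σhalf²=0.094509
  -C: nom -34.000 → Σnom=-103.600; wc +0.280/-0.280 → slack +0.590/-0.804; half-tol=0.280, Σhalf²=0.172909
  +D: nom +22.100 → Σnom=-81.500; wc +0.050/-0.300 → slack +0.640/-1.104; half-tol=0.175, Σhalf²=0.203534
  -E: nom -25.600 → Σnom=-107.100; wc +0.477/-0.477 → slack +1.117/-1.581; half-tol=0.477, Σhalf²=0.431063
  +F: nom +48.240 → Σnom=-58.860; wc +0.200/-0.200 → slack +1.317/-1.781; half-tol=0.200, Σhalf²=0.471063
Nominal = -58.860. Worst-case = [-58.860 - 1.781, -58.860 + 1.317] = [-60.641, -57.543]. RSS = √0.471063 = 0.686.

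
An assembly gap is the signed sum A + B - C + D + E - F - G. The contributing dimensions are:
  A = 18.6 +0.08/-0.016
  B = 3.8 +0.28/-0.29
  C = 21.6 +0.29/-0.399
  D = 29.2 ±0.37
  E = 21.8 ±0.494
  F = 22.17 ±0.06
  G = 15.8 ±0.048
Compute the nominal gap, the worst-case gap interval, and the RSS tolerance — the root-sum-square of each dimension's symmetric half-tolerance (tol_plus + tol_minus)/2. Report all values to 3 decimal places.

Stack each dimension's contribution:
  +A: nom +18.600 → Σnom=18.600; wc +0.080/-0.016 → slack +0.080/-0.016; half-tol=0.048, Σhalf²=0.002304
  +B: nom +3.800 → Σnom=22.400; wc +0.280/-0.290 → slack +0.360/-0.306; half-tol=0.285, Σhalf²=0.083529
  -C: nom -21.600 → Σnom=0.800; wc +0.399/-0.290 → slack +0.759/-0.596; half-tol=0.345, Σhalf²=0.202209
  +D: nom +29.200 → Σnom=30.000; wc +0.370/-0.370 → slack +1.129/-0.966; half-tol=0.370, Σhalf²=0.339109
  +E: nom +21.800 → Σnom=51.800; wc +0.494/-0.494 → slack +1.623/-1.460; half-tol=0.494, Σhalf²=0.583145
  -F: nom -22.170 → Σnom=29.630; wc +0.060/-0.060 → slack +1.683/-1.520; half-tol=0.060, Σhalf²=0.586745
  -G: nom -15.800 → Σnom=13.830; wc +0.048/-0.048 → slack +1.731/-1.568; half-tol=0.048, Σhalf²=0.589049
Nominal = 13.830. Worst-case = [13.830 - 1.568, 13.830 + 1.731] = [12.262, 15.561]. RSS = √0.589049 = 0.767.

nominal=13.830 wc=[12.262,15.561] rss=0.767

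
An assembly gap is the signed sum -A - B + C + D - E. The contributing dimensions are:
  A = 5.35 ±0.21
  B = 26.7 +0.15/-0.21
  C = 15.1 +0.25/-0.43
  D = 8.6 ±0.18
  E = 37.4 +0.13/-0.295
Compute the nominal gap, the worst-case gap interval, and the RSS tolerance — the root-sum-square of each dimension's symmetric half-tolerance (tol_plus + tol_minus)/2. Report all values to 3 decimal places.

nominal=-45.750 wc=[-46.850,-44.605] rss=0.519

Stack each dimension's contribution:
  -A: nom -5.350 → Σnom=-5.350; wc +0.210/-0.210 → slack +0.210/-0.210; half-tol=0.210, Σhalf²=0.044100
  -B: nom -26.700 → Σnom=-32.050; wc +0.210/-0.150 → slack +0.420/-0.360; half-tol=0.180, Σhalf²=0.076500
  +C: nom +15.100 → Σnom=-16.950; wc +0.250/-0.430 → slack +0.670/-0.790; half-tol=0.340, Σhalf²=0.192100
  +D: nom +8.600 → Σnom=-8.350; wc +0.180/-0.180 → slack +0.850/-0.970; half-tol=0.180, Σhalf²=0.224500
  -E: nom -37.400 → Σnom=-45.750; wc +0.295/-0.130 → slack +1.145/-1.100; half-tol=0.212, Σhalf²=0.269656
Nominal = -45.750. Worst-case = [-45.750 - 1.100, -45.750 + 1.145] = [-46.850, -44.605]. RSS = √0.269656 = 0.519.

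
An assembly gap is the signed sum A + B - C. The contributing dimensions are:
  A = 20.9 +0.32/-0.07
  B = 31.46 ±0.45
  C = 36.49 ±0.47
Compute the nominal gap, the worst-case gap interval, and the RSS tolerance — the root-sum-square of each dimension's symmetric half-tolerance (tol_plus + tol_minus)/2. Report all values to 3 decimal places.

nominal=15.870 wc=[14.880,17.110] rss=0.679

Stack each dimension's contribution:
  +A: nom +20.900 → Σnom=20.900; wc +0.320/-0.070 → slack +0.320/-0.070; half-tol=0.195, Σhalf²=0.038025
  +B: nom +31.460 → Σnom=52.360; wc +0.450/-0.450 → slack +0.770/-0.520; half-tol=0.450, Σhalf²=0.240525
  -C: nom -36.490 → Σnom=15.870; wc +0.470/-0.470 → slack +1.240/-0.990; half-tol=0.470, Σhalf²=0.461425
Nominal = 15.870. Worst-case = [15.870 - 0.990, 15.870 + 1.240] = [14.880, 17.110]. RSS = √0.461425 = 0.679.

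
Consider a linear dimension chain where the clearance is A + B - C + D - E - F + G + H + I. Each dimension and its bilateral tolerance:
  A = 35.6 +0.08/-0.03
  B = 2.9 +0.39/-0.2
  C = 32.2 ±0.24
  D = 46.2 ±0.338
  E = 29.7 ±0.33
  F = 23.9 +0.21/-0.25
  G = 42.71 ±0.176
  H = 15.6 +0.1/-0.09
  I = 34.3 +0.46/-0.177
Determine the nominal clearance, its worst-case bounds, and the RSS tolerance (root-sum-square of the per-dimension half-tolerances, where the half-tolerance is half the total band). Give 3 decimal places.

nominal=91.510 wc=[89.719,93.874] rss=0.752

Stack each dimension's contribution:
  +A: nom +35.600 → Σnom=35.600; wc +0.080/-0.030 → slack +0.080/-0.030; half-tol=0.055, Σhalf²=0.003025
  +B: nom +2.900 → Σnom=38.500; wc +0.390/-0.200 → slack +0.470/-0.230; half-tol=0.295, Σhalf²=0.090050
  -C: nom -32.200 → Σnom=6.300; wc +0.240/-0.240 → slack +0.710/-0.470; half-tol=0.240, Σhalf²=0.147650
  +D: nom +46.200 → Σnom=52.500; wc +0.338/-0.338 → slack +1.048/-0.808; half-tol=0.338, Σhalf²=0.261894
  -E: nom -29.700 → Σnom=22.800; wc +0.330/-0.330 → slack +1.378/-1.138; half-tol=0.330, Σhalf²=0.370794
  -F: nom -23.900 → Σnom=-1.100; wc +0.250/-0.210 → slack +1.628/-1.348; half-tol=0.230, Σhalf²=0.423694
  +G: nom +42.710 → Σnom=41.610; wc +0.176/-0.176 → slack +1.804/-1.524; half-tol=0.176, Σhalf²=0.454670
  +H: nom +15.600 → Σnom=57.210; wc +0.100/-0.090 → slack +1.904/-1.614; half-tol=0.095, Σhalf²=0.463695
  +I: nom +34.300 → Σnom=91.510; wc +0.460/-0.177 → slack +2.364/-1.791; half-tol=0.319, Σhalf²=0.565137
Nominal = 91.510. Worst-case = [91.510 - 1.791, 91.510 + 2.364] = [89.719, 93.874]. RSS = √0.565137 = 0.752.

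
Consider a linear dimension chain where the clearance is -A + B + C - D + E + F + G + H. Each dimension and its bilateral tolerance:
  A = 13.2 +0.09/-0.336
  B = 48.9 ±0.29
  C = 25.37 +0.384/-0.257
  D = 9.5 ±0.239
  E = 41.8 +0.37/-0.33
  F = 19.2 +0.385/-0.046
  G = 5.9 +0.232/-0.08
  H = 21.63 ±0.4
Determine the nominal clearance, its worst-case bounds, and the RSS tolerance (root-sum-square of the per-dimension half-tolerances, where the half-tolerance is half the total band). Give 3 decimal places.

nominal=140.100 wc=[138.368,142.736] rss=0.802

Stack each dimension's contribution:
  -A: nom -13.200 → Σnom=-13.200; wc +0.336/-0.090 → slack +0.336/-0.090; half-tol=0.213, Σhalf²=0.045369
  +B: nom +48.900 → Σnom=35.700; wc +0.290/-0.290 → slack +0.626/-0.380; half-tol=0.290, Σhalf²=0.129469
  +C: nom +25.370 → Σnom=61.070; wc +0.384/-0.257 → slack +1.010/-0.637; half-tol=0.321, Σhalf²=0.232189
  -D: nom -9.500 → Σnom=51.570; wc +0.239/-0.239 → slack +1.249/-0.876; half-tol=0.239, Σhalf²=0.289310
  +E: nom +41.800 → Σnom=93.370; wc +0.370/-0.330 → slack +1.619/-1.206; half-tol=0.350, Σhalf²=0.411810
  +F: nom +19.200 → Σnom=112.570; wc +0.385/-0.046 → slack +2.004/-1.252; half-tol=0.215, Σhalf²=0.458251
  +G: nom +5.900 → Σnom=118.470; wc +0.232/-0.080 → slack +2.236/-1.332; half-tol=0.156, Σhalf²=0.482587
  +H: nom +21.630 → Σnom=140.100; wc +0.400/-0.400 → slack +2.636/-1.732; half-tol=0.400, Σhalf²=0.642587
Nominal = 140.100. Worst-case = [140.100 - 1.732, 140.100 + 2.636] = [138.368, 142.736]. RSS = √0.642587 = 0.802.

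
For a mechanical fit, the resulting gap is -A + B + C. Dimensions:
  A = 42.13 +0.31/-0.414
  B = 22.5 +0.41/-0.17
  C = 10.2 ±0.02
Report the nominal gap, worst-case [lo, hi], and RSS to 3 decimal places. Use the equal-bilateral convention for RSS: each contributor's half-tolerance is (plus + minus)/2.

nominal=-9.430 wc=[-9.930,-8.586] rss=0.464

Stack each dimension's contribution:
  -A: nom -42.130 → Σnom=-42.130; wc +0.414/-0.310 → slack +0.414/-0.310; half-tol=0.362, Σhalf²=0.131044
  +B: nom +22.500 → Σnom=-19.630; wc +0.410/-0.170 → slack +0.824/-0.480; half-tol=0.290, Σhalf²=0.215144
  +C: nom +10.200 → Σnom=-9.430; wc +0.020/-0.020 → slack +0.844/-0.500; half-tol=0.020, Σhalf²=0.215544
Nominal = -9.430. Worst-case = [-9.430 - 0.500, -9.430 + 0.844] = [-9.930, -8.586]. RSS = √0.215544 = 0.464.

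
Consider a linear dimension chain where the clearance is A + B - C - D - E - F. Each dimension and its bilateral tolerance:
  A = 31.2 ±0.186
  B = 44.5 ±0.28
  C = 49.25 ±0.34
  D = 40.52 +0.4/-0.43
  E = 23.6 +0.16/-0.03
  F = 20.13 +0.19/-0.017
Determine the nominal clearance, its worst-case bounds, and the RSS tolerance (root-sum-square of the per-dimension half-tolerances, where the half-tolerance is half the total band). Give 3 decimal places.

nominal=-57.800 wc=[-59.356,-56.517] rss=0.649

Stack each dimension's contribution:
  +A: nom +31.200 → Σnom=31.200; wc +0.186/-0.186 → slack +0.186/-0.186; half-tol=0.186, Σhalf²=0.034596
  +B: nom +44.500 → Σnom=75.700; wc +0.280/-0.280 → slack +0.466/-0.466; half-tol=0.280, Σhalf²=0.112996
  -C: nom -49.250 → Σnom=26.450; wc +0.340/-0.340 → slack +0.806/-0.806; half-tol=0.340, Σhalf²=0.228596
  -D: nom -40.520 → Σnom=-14.070; wc +0.430/-0.400 → slack +1.236/-1.206; half-tol=0.415, Σhalf²=0.400821
  -E: nom -23.600 → Σnom=-37.670; wc +0.030/-0.160 → slack +1.266/-1.366; half-tol=0.095, Σhalf²=0.409846
  -F: nom -20.130 → Σnom=-57.800; wc +0.017/-0.190 → slack +1.283/-1.556; half-tol=0.104, Σhalf²=0.420558
Nominal = -57.800. Worst-case = [-57.800 - 1.556, -57.800 + 1.283] = [-59.356, -56.517]. RSS = √0.420558 = 0.649.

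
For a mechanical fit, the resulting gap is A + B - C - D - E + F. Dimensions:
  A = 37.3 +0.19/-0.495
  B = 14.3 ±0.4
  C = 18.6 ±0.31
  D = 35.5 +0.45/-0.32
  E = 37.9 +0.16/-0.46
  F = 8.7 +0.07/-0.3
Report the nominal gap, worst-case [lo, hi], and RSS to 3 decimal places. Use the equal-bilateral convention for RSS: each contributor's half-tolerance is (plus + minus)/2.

Stack each dimension's contribution:
  +A: nom +37.300 → Σnom=37.300; wc +0.190/-0.495 → slack +0.190/-0.495; half-tol=0.343, Σhalf²=0.117306
  +B: nom +14.300 → Σnom=51.600; wc +0.400/-0.400 → slack +0.590/-0.895; half-tol=0.400, Σhalf²=0.277306
  -C: nom -18.600 → Σnom=33.000; wc +0.310/-0.310 → slack +0.900/-1.205; half-tol=0.310, Σhalf²=0.373406
  -D: nom -35.500 → Σnom=-2.500; wc +0.320/-0.450 → slack +1.220/-1.655; half-tol=0.385, Σhalf²=0.521631
  -E: nom -37.900 → Σnom=-40.400; wc +0.460/-0.160 → slack +1.680/-1.815; half-tol=0.310, Σhalf²=0.617731
  +F: nom +8.700 → Σnom=-31.700; wc +0.070/-0.300 → slack +1.750/-2.115; half-tol=0.185, Σhalf²=0.651956
Nominal = -31.700. Worst-case = [-31.700 - 2.115, -31.700 + 1.750] = [-33.815, -29.950]. RSS = √0.651956 = 0.807.

nominal=-31.700 wc=[-33.815,-29.950] rss=0.807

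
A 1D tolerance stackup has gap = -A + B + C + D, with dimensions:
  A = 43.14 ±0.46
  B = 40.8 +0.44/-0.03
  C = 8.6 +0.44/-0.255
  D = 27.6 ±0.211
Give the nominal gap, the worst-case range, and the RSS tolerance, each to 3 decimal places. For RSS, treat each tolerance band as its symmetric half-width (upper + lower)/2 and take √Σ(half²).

nominal=33.860 wc=[32.904,35.411] rss=0.657

Stack each dimension's contribution:
  -A: nom -43.140 → Σnom=-43.140; wc +0.460/-0.460 → slack +0.460/-0.460; half-tol=0.460, Σhalf²=0.211600
  +B: nom +40.800 → Σnom=-2.340; wc +0.440/-0.030 → slack +0.900/-0.490; half-tol=0.235, Σhalf²=0.266825
  +C: nom +8.600 → Σnom=6.260; wc +0.440/-0.255 → slack +1.340/-0.745; half-tol=0.348, Σhalf²=0.387581
  +D: nom +27.600 → Σnom=33.860; wc +0.211/-0.211 → slack +1.551/-0.956; half-tol=0.211, Σhalf²=0.432102
Nominal = 33.860. Worst-case = [33.860 - 0.956, 33.860 + 1.551] = [32.904, 35.411]. RSS = √0.432102 = 0.657.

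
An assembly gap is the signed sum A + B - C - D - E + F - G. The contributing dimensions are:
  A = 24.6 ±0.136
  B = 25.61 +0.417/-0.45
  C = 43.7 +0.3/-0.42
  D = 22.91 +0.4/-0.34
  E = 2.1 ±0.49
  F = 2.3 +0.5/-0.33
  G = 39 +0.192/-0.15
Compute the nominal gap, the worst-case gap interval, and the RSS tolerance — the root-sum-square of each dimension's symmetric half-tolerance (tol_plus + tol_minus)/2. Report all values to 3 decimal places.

Stack each dimension's contribution:
  +A: nom +24.600 → Σnom=24.600; wc +0.136/-0.136 → slack +0.136/-0.136; half-tol=0.136, Σhalf²=0.018496
  +B: nom +25.610 → Σnom=50.210; wc +0.417/-0.450 → slack +0.553/-0.586; half-tol=0.433, Σhalf²=0.206418
  -C: nom -43.700 → Σnom=6.510; wc +0.420/-0.300 → slack +0.973/-0.886; half-tol=0.360, Σhalf²=0.336018
  -D: nom -22.910 → Σnom=-16.400; wc +0.340/-0.400 → slack +1.313/-1.286; half-tol=0.370, Σhalf²=0.472918
  -E: nom -2.100 → Σnom=-18.500; wc +0.490/-0.490 → slack +1.803/-1.776; half-tol=0.490, Σhalf²=0.713018
  +F: nom +2.300 → Σnom=-16.200; wc +0.500/-0.330 → slack +2.303/-2.106; half-tol=0.415, Σhalf²=0.885243
  -G: nom -39.000 → Σnom=-55.200; wc +0.150/-0.192 → slack +2.453/-2.298; half-tol=0.171, Σhalf²=0.914484
Nominal = -55.200. Worst-case = [-55.200 - 2.298, -55.200 + 2.453] = [-57.498, -52.747]. RSS = √0.914484 = 0.956.

nominal=-55.200 wc=[-57.498,-52.747] rss=0.956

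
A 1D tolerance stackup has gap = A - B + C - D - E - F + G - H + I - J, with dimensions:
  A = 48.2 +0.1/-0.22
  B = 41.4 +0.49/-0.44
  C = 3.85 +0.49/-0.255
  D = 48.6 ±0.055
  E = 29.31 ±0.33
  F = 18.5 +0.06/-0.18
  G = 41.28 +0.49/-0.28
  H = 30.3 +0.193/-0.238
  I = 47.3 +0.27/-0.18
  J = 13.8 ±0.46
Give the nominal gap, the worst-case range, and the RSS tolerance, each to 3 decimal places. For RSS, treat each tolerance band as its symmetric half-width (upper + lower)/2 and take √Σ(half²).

Stack each dimension's contribution:
  +A: nom +48.200 → Σnom=48.200; wc +0.100/-0.220 → slack +0.100/-0.220; half-tol=0.160, Σhalf²=0.025600
  -B: nom -41.400 → Σnom=6.800; wc +0.440/-0.490 → slack +0.540/-0.710; half-tol=0.465, Σhalf²=0.241825
  +C: nom +3.850 → Σnom=10.650; wc +0.490/-0.255 → slack +1.030/-0.965; half-tol=0.372, Σhalf²=0.380581
  -D: nom -48.600 → Σnom=-37.950; wc +0.055/-0.055 → slack +1.085/-1.020; half-tol=0.055, Σhalf²=0.383606
  -E: nom -29.310 → Σnom=-67.260; wc +0.330/-0.330 → slack +1.415/-1.350; half-tol=0.330, Σhalf²=0.492506
  -F: nom -18.500 → Σnom=-85.760; wc +0.180/-0.060 → slack +1.595/-1.410; half-tol=0.120, Σhalf²=0.506906
  +G: nom +41.280 → Σnom=-44.480; wc +0.490/-0.280 → slack +2.085/-1.690; half-tol=0.385, Σhalf²=0.655131
  -H: nom -30.300 → Σnom=-74.780; wc +0.238/-0.193 → slack +2.323/-1.883; half-tol=0.215, Σhalf²=0.701571
  +I: nom +47.300 → Σnom=-27.480; wc +0.270/-0.180 → slack +2.593/-2.063; half-tol=0.225, Σhalf²=0.752196
  -J: nom -13.800 → Σnom=-41.280; wc +0.460/-0.460 → slack +3.053/-2.523; half-tol=0.460, Σhalf²=0.963796
Nominal = -41.280. Worst-case = [-41.280 - 2.523, -41.280 + 3.053] = [-43.803, -38.227]. RSS = √0.963796 = 0.982.

nominal=-41.280 wc=[-43.803,-38.227] rss=0.982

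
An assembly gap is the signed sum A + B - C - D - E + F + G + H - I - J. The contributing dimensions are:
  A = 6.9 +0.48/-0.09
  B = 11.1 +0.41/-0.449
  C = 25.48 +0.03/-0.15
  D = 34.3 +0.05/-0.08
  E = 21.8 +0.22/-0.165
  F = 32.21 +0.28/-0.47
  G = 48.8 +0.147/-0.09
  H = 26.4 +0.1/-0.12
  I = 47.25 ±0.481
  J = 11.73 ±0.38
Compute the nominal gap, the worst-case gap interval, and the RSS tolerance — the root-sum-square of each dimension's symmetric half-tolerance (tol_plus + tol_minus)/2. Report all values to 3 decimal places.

nominal=-15.150 wc=[-17.530,-12.477] rss=0.926

Stack each dimension's contribution:
  +A: nom +6.900 → Σnom=6.900; wc +0.480/-0.090 → slack +0.480/-0.090; half-tol=0.285, Σhalf²=0.081225
  +B: nom +11.100 → Σnom=18.000; wc +0.410/-0.449 → slack +0.890/-0.539; half-tol=0.429, Σhalf²=0.265695
  -C: nom -25.480 → Σnom=-7.480; wc +0.150/-0.030 → slack +1.040/-0.569; half-tol=0.090, Σhalf²=0.273795
  -D: nom -34.300 → Σnom=-41.780; wc +0.080/-0.050 → slack +1.120/-0.619; half-tol=0.065, Σhalf²=0.278020
  -E: nom -21.800 → Σnom=-63.580; wc +0.165/-0.220 → slack +1.285/-0.839; half-tol=0.193, Σhalf²=0.315076
  +F: nom +32.210 → Σnom=-31.370; wc +0.280/-0.470 → slack +1.565/-1.309; half-tol=0.375, Σhalf²=0.455701
  +G: nom +48.800 → Σnom=17.430; wc +0.147/-0.090 → slack +1.712/-1.399; half-tol=0.118, Σhalf²=0.469744
  +H: nom +26.400 → Σnom=43.830; wc +0.100/-0.120 → slack +1.812/-1.519; half-tol=0.110, Σhalf²=0.481844
  -I: nom -47.250 → Σnom=-3.420; wc +0.481/-0.481 → slack +2.293/-2.000; half-tol=0.481, Σhalf²=0.713205
  -J: nom -11.730 → Σnom=-15.150; wc +0.380/-0.380 → slack +2.673/-2.380; half-tol=0.380, Σhalf²=0.857605
Nominal = -15.150. Worst-case = [-15.150 - 2.380, -15.150 + 2.673] = [-17.530, -12.477]. RSS = √0.857605 = 0.926.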